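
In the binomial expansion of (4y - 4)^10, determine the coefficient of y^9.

-10485760

The general term is C(10,j)·(4y)^j·(-4)^(10-j); the y^9 term has j = 9.
C(10,9) = 10.
Coefficient = C(10,9) · 4^9 · (-4)^1 = 10 · 262144 · (-4) = -10485760.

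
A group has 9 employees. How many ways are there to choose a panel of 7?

36

This is C(9,7) = 36.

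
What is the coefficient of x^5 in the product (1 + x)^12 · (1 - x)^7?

Coefficient of x^5 = Σ_{j} C(12,j)·1^j·C(7,5-j)·(-1)^(5-j) for j from 0 to 5.
= (-21) + 420 + (-2310) + 4620 + (-3465) + 792 = 36.

36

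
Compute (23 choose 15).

490314

C(23,15) = C(23,8) by symmetry.
C(23,8) = (23·22·21·20·19·18·17·16) / 8! = 19769460480 / 40320 = 490314.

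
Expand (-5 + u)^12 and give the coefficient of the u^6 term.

14437500

The general term is C(12,j)·(-5)^j·(u)^(12-j); the u^6 term has j = 6.
C(12,6) = 924.
Coefficient = C(12,6) · (-5)^6 = 924 · 15625 = 14437500.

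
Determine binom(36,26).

C(36,26) = C(36,10) by symmetry.
C(36,10) = (36·35·34·33·32·31·30·29·28·27) / 10! = 922393263052800 / 3628800 = 254186856.

254186856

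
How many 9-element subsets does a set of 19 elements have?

92378

C(19,9) = (19·18·17·16·15·14·13·12·11) / 9! = 33522128640 / 362880 = 92378.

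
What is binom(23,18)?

33649

C(23,18) = C(23,5) by symmetry.
C(23,5) = (23·22·21·20·19) / 5! = 4037880 / 120 = 33649.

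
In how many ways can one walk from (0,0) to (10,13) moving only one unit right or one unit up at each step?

1144066

Each path is a sequence of 23 steps with 10 rights: C(23,10) = 1144066.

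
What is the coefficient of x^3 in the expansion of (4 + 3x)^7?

241920

The general term is C(7,j)·(4)^j·(3x)^(7-j); the x^3 term has j = 4.
C(7,4) = 35.
Coefficient = C(7,4) · 4^4 · 3^3 = 35 · 256 · 27 = 241920.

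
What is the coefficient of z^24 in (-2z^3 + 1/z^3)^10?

-5120

General term: C(10,j)·(-2z^3)^j·(1/z^3)^(10-j), with z-exponent 3j − 3(10−j) = 6j − 30.
Set 6j − 30 = 24: j = 9.
C(10,9) = 10; (-2)^9 = -512; 1^1 = 1.
Coefficient = 10 · (-512) · 1 = -5120.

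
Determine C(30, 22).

C(30,22) = C(30,8) by symmetry.
C(30,8) = (30·29·28·27·26·25·24·23) / 8! = 235989936000 / 40320 = 5852925.

5852925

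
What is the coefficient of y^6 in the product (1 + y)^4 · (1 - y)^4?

-4

Coefficient of y^6 = Σ_{j} C(4,j)·1^j·C(4,6-j)·(-1)^(6-j) for j from 2 to 4.
= 6 + (-16) + 6 = -4.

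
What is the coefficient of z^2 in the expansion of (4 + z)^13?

The general term is C(13,j)·(4)^j·(z)^(13-j); the z^2 term has j = 11.
C(13,11) = 78.
Coefficient = C(13,11) · 4^11 = 78 · 4194304 = 327155712.

327155712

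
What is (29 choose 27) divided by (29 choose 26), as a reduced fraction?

1/9

C(n,k+1)/C(n,k) = (n−k)/(k+1) = (29−26)/(26+1) = 3/27 = 1/9.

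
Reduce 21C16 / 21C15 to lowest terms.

C(n,k+1)/C(n,k) = (n−k)/(k+1) = (21−15)/(15+1) = 6/16 = 3/8.

3/8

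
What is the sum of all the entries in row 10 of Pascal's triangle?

The entries of row 10 sum to 2^10 = 1024.

1024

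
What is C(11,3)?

165

C(11,3) = (11·10·9) / 3! = 990 / 6 = 165.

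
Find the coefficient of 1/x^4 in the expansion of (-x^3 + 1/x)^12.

66

General term: C(12,j)·(-x^3)^j·(1/x)^(12-j), with x-exponent 3j − 1(12−j) = 4j − 12.
Set 4j − 12 = -4: j = 2.
C(12,2) = 66; (-1)^2 = 1; 1^10 = 1.
Coefficient = 66 · 1 · 1 = 66.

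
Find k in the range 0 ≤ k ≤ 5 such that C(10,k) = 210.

C(10,k) increases on 0 ≤ k ≤ 5. C(10,3) = 120 and C(10,4) = 210, so k = 4.

4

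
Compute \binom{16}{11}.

4368

C(16,11) = C(16,5) by symmetry.
C(16,5) = (16·15·14·13·12) / 5! = 524160 / 120 = 4368.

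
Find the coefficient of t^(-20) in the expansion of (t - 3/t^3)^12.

3247695

General term: C(12,j)·(t)^j·(-3/t^3)^(12-j), with t-exponent 1j − 3(12−j) = 4j − 36.
Set 4j − 36 = -20: j = 4.
C(12,4) = 495; 1^4 = 1; (-3)^8 = 6561.
Coefficient = 495 · 1 · 6561 = 3247695.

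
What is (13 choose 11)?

78

C(13,11) = C(13,2) by symmetry.
C(13,2) = (13·12) / 2! = 156 / 2 = 78.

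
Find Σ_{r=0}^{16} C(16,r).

Setting x = 1 in (1+x)^16 gives Σ C(16,r) = 2^16 = 65536.

65536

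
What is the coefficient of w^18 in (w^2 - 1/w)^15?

1365

General term: C(15,j)·(w^2)^j·(-1/w)^(15-j), with w-exponent 2j − 1(15−j) = 3j − 15.
Set 3j − 15 = 18: j = 11.
C(15,11) = 1365; 1^11 = 1; (-1)^4 = 1.
Coefficient = 1365 · 1 · 1 = 1365.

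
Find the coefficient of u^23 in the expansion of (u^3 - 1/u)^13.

General term: C(13,j)·(u^3)^j·(-1/u)^(13-j), with u-exponent 3j − 1(13−j) = 4j − 13.
Set 4j − 13 = 23: j = 9.
C(13,9) = 715; 1^9 = 1; (-1)^4 = 1.
Coefficient = 715 · 1 · 1 = 715.

715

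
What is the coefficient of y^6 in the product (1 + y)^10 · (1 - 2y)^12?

498

Coefficient of y^6 = Σ_{j} C(10,j)·1^j·C(12,6-j)·(-2)^(6-j) for j from 0 to 6.
= 59136 + (-253440) + 356400 + (-211200) + 55440 + (-6048) + 210 = 498.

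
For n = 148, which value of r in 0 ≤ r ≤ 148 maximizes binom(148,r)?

C(148,r) is maximized at r = 148/2 = 74.

74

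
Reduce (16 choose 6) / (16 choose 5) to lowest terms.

11/6

C(n,k+1)/C(n,k) = (n−k)/(k+1) = (16−5)/(5+1) = 11/6.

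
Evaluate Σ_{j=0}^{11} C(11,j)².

By Vandermonde's identity, Σ C(11,j)² = C(22,11) = 705432.

705432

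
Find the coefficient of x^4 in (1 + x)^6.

15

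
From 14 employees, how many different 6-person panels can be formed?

3003

This is C(14,6) = 3003.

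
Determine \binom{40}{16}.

62852101650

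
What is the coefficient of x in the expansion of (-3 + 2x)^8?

-34992

The general term is C(8,j)·(-3)^j·(2x)^(8-j); the x^1 term has j = 7.
C(8,7) = 8.
Coefficient = C(8,7) · (-3)^7 · 2^1 = 8 · (-2187) · 2 = -34992.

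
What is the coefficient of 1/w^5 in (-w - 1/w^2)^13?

General term: C(13,j)·(-w)^j·(-1/w^2)^(13-j), with w-exponent 1j − 2(13−j) = 3j − 26.
Set 3j − 26 = -5: j = 7.
C(13,7) = 1716; (-1)^7 = -1; (-1)^6 = 1.
Coefficient = 1716 · (-1) · 1 = -1716.

-1716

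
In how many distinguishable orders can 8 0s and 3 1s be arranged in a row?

165

Choose positions for the 0s: C(11,8) = 165.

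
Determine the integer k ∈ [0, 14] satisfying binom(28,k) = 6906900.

9

C(28,k) increases on 0 ≤ k ≤ 14. C(28,8) = 3108105 and C(28,9) = 6906900, so k = 9.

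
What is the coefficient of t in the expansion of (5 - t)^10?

-19531250

The general term is C(10,j)·(5)^j·(-t)^(10-j); the t^1 term has j = 9.
C(10,9) = 10.
Coefficient = C(10,9) · 5^9 · (-1)^1 = 10 · 1953125 · (-1) = -19531250.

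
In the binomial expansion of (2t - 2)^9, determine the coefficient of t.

4608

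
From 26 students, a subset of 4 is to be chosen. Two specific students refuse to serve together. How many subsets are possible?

14674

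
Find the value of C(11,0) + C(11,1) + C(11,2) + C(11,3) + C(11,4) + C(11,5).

1024

1 + 11 + 55 + 165 + 330 + 462 = 1024.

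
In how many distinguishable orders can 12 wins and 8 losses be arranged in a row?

125970

Choose positions for the wins: C(20,12) = 125970.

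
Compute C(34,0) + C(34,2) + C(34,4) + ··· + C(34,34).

Even-i terms of row 34 sum to 2^33 = 8589934592.

8589934592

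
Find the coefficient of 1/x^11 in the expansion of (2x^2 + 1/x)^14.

28

General term: C(14,j)·(2x^2)^j·(1/x)^(14-j), with x-exponent 2j − 1(14−j) = 3j − 14.
Set 3j − 14 = -11: j = 1.
C(14,1) = 14; 2^1 = 2; 1^13 = 1.
Coefficient = 14 · 2 · 1 = 28.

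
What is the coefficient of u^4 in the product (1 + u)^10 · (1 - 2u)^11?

-450

Coefficient of u^4 = Σ_{j} C(10,j)·1^j·C(11,4-j)·(-2)^(4-j) for j from 0 to 4.
= 5280 + (-13200) + 9900 + (-2640) + 210 = -450.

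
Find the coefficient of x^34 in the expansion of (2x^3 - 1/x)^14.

372736

General term: C(14,j)·(2x^3)^j·(-1/x)^(14-j), with x-exponent 3j − 1(14−j) = 4j − 14.
Set 4j − 14 = 34: j = 12.
C(14,12) = 91; 2^12 = 4096; (-1)^2 = 1.
Coefficient = 91 · 4096 · 1 = 372736.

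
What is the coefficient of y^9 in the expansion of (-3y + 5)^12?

-541282500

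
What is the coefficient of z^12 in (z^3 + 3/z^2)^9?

General term: C(9,j)·(z^3)^j·(3/z^2)^(9-j), with z-exponent 3j − 2(9−j) = 5j − 18.
Set 5j − 18 = 12: j = 6.
C(9,6) = 84; 1^6 = 1; 3^3 = 27.
Coefficient = 84 · 1 · 27 = 2268.

2268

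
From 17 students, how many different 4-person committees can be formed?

2380

This is C(17,4) = 2380.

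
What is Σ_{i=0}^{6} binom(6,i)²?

924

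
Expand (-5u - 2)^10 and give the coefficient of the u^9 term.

39062500

The general term is C(10,j)·(-5u)^j·(-2)^(10-j); the u^9 term has j = 9.
C(10,9) = 10.
Coefficient = C(10,9) · (-5)^9 · (-2)^1 = 10 · (-1953125) · (-2) = 39062500.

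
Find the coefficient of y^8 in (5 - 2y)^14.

12012000000

The general term is C(14,j)·(5)^j·(-2y)^(14-j); the y^8 term has j = 6.
C(14,6) = 3003.
Coefficient = C(14,6) · 5^6 · (-2)^8 = 3003 · 15625 · 256 = 12012000000.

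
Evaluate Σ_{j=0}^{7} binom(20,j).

137980

1 + 20 + 190 + 1140 + 4845 + 15504 + 38760 + 77520 = 137980.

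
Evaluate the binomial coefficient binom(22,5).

26334

C(22,5) = (22·21·20·19·18) / 5! = 3160080 / 120 = 26334.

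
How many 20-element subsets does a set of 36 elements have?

7307872110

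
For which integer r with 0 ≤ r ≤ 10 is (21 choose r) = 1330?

3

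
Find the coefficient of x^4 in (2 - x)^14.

The general term is C(14,j)·(2)^j·(-x)^(14-j); the x^4 term has j = 10.
C(14,10) = 1001.
Coefficient = C(14,10) · 2^10 = 1001 · 1024 = 1025024.

1025024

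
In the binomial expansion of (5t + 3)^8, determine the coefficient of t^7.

1875000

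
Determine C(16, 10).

C(16,10) = C(16,6) by symmetry.
C(16,6) = (16·15·14·13·12·11) / 6! = 5765760 / 720 = 8008.

8008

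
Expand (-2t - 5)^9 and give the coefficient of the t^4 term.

The general term is C(9,j)·(-2t)^j·(-5)^(9-j); the t^4 term has j = 4.
C(9,4) = 126.
Coefficient = C(9,4) · (-2)^4 · (-5)^5 = 126 · 16 · (-3125) = -6300000.

-6300000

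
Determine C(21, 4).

C(21,4) = (21·20·19·18) / 4! = 143640 / 24 = 5985.

5985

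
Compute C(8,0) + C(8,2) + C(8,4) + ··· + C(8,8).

Even-j terms of row 8 sum to 2^7 = 128.

128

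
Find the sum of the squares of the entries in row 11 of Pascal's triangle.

705432

By Vandermonde's identity, Σ C(11,i)² = C(22,11) = 705432.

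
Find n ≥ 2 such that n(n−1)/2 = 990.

45

n(n−1)/2 = 990 ⇒ n(n−1) = 1980. Since 45·44 = 1980, n = 45.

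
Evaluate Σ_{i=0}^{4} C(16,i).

2517

1 + 16 + 120 + 560 + 1820 = 2517.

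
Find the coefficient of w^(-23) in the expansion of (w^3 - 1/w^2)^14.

-14

General term: C(14,j)·(w^3)^j·(-1/w^2)^(14-j), with w-exponent 3j − 2(14−j) = 5j − 28.
Set 5j − 28 = -23: j = 1.
C(14,1) = 14; 1^1 = 1; (-1)^13 = -1.
Coefficient = 14 · 1 · (-1) = -14.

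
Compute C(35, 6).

1623160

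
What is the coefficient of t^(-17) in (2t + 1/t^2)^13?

General term: C(13,j)·(2t)^j·(1/t^2)^(13-j), with t-exponent 1j − 2(13−j) = 3j − 26.
Set 3j − 26 = -17: j = 3.
C(13,3) = 286; 2^3 = 8; 1^10 = 1.
Coefficient = 286 · 8 · 1 = 2288.

2288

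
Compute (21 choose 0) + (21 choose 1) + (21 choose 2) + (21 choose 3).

1 + 21 + 210 + 1330 = 1562.

1562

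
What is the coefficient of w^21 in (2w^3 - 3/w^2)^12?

General term: C(12,j)·(2w^3)^j·(-3/w^2)^(12-j), with w-exponent 3j − 2(12−j) = 5j − 24.
Set 5j − 24 = 21: j = 9.
C(12,9) = 220; 2^9 = 512; (-3)^3 = -27.
Coefficient = 220 · 512 · (-27) = -3041280.

-3041280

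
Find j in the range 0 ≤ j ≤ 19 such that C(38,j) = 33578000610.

C(38,j) increases on 0 ≤ j ≤ 19. C(38,17) = 28781143380 and C(38,18) = 33578000610, so j = 18.

18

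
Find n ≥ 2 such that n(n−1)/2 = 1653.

n(n−1)/2 = 1653 ⇒ n(n−1) = 3306. Since 58·57 = 3306, n = 58.

58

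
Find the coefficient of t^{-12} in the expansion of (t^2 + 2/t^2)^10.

General term: C(10,j)·(t^2)^j·(2/t^2)^(10-j), with t-exponent 2j − 2(10−j) = 4j − 20.
Set 4j − 20 = -12: j = 2.
C(10,2) = 45; 1^2 = 1; 2^8 = 256.
Coefficient = 45 · 1 · 256 = 11520.

11520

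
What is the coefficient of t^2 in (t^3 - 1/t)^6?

General term: C(6,j)·(t^3)^j·(-1/t)^(6-j), with t-exponent 3j − 1(6−j) = 4j − 6.
Set 4j − 6 = 2: j = 2.
C(6,2) = 15; 1^2 = 1; (-1)^4 = 1.
Coefficient = 15 · 1 · 1 = 15.

15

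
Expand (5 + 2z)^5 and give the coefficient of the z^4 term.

The general term is C(5,j)·(5)^j·(2z)^(5-j); the z^4 term has j = 1.
C(5,1) = 5.
Coefficient = C(5,1) · 5^1 · 2^4 = 5 · 5 · 16 = 400.

400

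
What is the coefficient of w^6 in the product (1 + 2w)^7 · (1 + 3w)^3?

29176

Coefficient of w^6 = Σ_{j} C(7,j)·2^j·C(3,6-j)·3^(6-j) for j from 3 to 6.
= 7560 + 15120 + 6048 + 448 = 29176.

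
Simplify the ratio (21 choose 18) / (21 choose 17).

2/9

C(n,k+1)/C(n,k) = (n−k)/(k+1) = (21−17)/(17+1) = 4/18 = 2/9.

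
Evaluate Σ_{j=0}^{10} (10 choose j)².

By Vandermonde's identity, Σ C(10,j)² = C(20,10) = 184756.

184756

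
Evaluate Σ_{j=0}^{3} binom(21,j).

1562

1 + 21 + 210 + 1330 = 1562.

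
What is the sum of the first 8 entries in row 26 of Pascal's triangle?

971712

1 + 26 + 325 + 2600 + 14950 + 65780 + 230230 + 657800 = 971712.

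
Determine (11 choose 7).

330

C(11,7) = C(11,4) by symmetry.
C(11,4) = (11·10·9·8) / 4! = 7920 / 24 = 330.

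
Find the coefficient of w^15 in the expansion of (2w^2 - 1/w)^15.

General term: C(15,j)·(2w^2)^j·(-1/w)^(15-j), with w-exponent 2j − 1(15−j) = 3j − 15.
Set 3j − 15 = 15: j = 10.
C(15,10) = 3003; 2^10 = 1024; (-1)^5 = -1.
Coefficient = 3003 · 1024 · (-1) = -3075072.

-3075072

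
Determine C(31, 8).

7888725

C(31,8) = (31·30·29·28·27·26·25·24) / 8! = 318073392000 / 40320 = 7888725.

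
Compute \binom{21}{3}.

C(21,3) = (21·20·19) / 3! = 7980 / 6 = 1330.

1330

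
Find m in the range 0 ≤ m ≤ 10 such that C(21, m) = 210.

C(21,m) increases on 0 ≤ m ≤ 10. C(21,1) = 21 and C(21,2) = 210, so m = 2.

2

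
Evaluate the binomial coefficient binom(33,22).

193536720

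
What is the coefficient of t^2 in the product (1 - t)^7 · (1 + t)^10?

-4

Coefficient of t^2 = Σ_{j} C(7,j)·(-1)^j·C(10,2-j)·1^(2-j) for j from 0 to 2.
= 45 + (-70) + 21 = -4.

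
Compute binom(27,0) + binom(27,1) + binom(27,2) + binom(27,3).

3304

1 + 27 + 351 + 2925 = 3304.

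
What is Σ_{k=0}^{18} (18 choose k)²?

By Vandermonde's identity, Σ C(18,k)² = C(36,18) = 9075135300.

9075135300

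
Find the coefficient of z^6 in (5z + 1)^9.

1312500

The general term is C(9,j)·(5z)^j·(1)^(9-j); the z^6 term has j = 6.
C(9,6) = 84.
Coefficient = C(9,6) · 5^6 = 84 · 15625 = 1312500.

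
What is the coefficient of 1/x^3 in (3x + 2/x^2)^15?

General term: C(15,j)·(3x)^j·(2/x^2)^(15-j), with x-exponent 1j − 2(15−j) = 3j − 30.
Set 3j − 30 = -3: j = 9.
C(15,9) = 5005; 3^9 = 19683; 2^6 = 64.
Coefficient = 5005 · 19683 · 64 = 6304858560.

6304858560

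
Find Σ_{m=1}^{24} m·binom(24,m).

201326592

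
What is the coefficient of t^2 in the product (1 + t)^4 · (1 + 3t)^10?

Coefficient of t^2 = Σ_{j} C(4,j)·1^j·C(10,2-j)·3^(2-j) for j from 0 to 2.
= 405 + 120 + 6 = 531.

531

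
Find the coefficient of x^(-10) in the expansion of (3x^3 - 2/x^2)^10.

103680

General term: C(10,j)·(3x^3)^j·(-2/x^2)^(10-j), with x-exponent 3j − 2(10−j) = 5j − 20.
Set 5j − 20 = -10: j = 2.
C(10,2) = 45; 3^2 = 9; (-2)^8 = 256.
Coefficient = 45 · 9 · 256 = 103680.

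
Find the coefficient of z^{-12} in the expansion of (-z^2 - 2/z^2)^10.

11520

General term: C(10,j)·(-z^2)^j·(-2/z^2)^(10-j), with z-exponent 2j − 2(10−j) = 4j − 20.
Set 4j − 20 = -12: j = 2.
C(10,2) = 45; (-1)^2 = 1; (-2)^8 = 256.
Coefficient = 45 · 1 · 256 = 11520.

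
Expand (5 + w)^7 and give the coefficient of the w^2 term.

The general term is C(7,j)·(5)^j·(w)^(7-j); the w^2 term has j = 5.
C(7,5) = 21.
Coefficient = C(7,5) · 5^5 = 21 · 3125 = 65625.

65625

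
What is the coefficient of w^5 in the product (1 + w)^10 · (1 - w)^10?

0

Coefficient of w^5 = Σ_{j} C(10,j)·1^j·C(10,5-j)·(-1)^(5-j) for j from 0 to 5.
= (-252) + 2100 + (-5400) + 5400 + (-2100) + 252 = 0.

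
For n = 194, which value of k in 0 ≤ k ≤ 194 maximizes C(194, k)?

C(194,k) is maximized at k = 194/2 = 97.

97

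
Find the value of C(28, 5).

98280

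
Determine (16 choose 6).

8008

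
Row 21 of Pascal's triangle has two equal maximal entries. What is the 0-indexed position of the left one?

10

For odd n = 21, C(21,k) peaks at k = (n−1)/2 and (n+1)/2; the lower is 10.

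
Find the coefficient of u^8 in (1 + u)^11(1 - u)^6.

-110

Coefficient of u^8 = Σ_{j} C(11,j)·1^j·C(6,8-j)·(-1)^(8-j) for j from 2 to 8.
= 55 + (-990) + 4950 + (-9240) + 6930 + (-1980) + 165 = -110.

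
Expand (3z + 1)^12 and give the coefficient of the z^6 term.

673596

The general term is C(12,j)·(3z)^j·(1)^(12-j); the z^6 term has j = 6.
C(12,6) = 924.
Coefficient = C(12,6) · 3^6 = 924 · 729 = 673596.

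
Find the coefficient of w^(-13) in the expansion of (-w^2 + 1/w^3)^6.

General term: C(6,j)·(-w^2)^j·(1/w^3)^(6-j), with w-exponent 2j − 3(6−j) = 5j − 18.
Set 5j − 18 = -13: j = 1.
C(6,1) = 6; (-1)^1 = -1; 1^5 = 1.
Coefficient = 6 · (-1) · 1 = -6.

-6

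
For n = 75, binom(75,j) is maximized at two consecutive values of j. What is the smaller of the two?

For odd n = 75, C(75,j) peaks at j = (n−1)/2 and (n+1)/2; the smaller is 37.

37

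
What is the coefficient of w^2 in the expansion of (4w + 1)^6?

The general term is C(6,j)·(4w)^j·(1)^(6-j); the w^2 term has j = 2.
C(6,2) = 15.
Coefficient = C(6,2) · 4^2 = 15 · 16 = 240.

240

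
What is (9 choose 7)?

36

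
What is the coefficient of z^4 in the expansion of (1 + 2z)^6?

240

The general term is C(6,j)·(1)^j·(2z)^(6-j); the z^4 term has j = 2.
C(6,2) = 15.
Coefficient = C(6,2) · 2^4 = 15 · 16 = 240.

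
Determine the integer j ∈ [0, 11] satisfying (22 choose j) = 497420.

C(22,j) increases on 0 ≤ j ≤ 11. C(22,8) = 319770 and C(22,9) = 497420, so j = 9.

9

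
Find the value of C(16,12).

1820

C(16,12) = C(16,4) by symmetry.
C(16,4) = (16·15·14·13) / 4! = 43680 / 24 = 1820.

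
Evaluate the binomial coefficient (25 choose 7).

480700

C(25,7) = (25·24·23·22·21·20·19) / 7! = 2422728000 / 5040 = 480700.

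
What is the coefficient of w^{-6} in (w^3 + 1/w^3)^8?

56

General term: C(8,j)·(w^3)^j·(1/w^3)^(8-j), with w-exponent 3j − 3(8−j) = 6j − 24.
Set 6j − 24 = -6: j = 3.
C(8,3) = 56; 1^3 = 1; 1^5 = 1.
Coefficient = 56 · 1 · 1 = 56.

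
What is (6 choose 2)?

15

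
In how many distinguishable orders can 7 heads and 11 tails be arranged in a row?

31824

Choose positions for the heads: C(18,7) = 31824.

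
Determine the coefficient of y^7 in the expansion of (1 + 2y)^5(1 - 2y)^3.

Coefficient of y^7 = Σ_{j} C(5,j)·2^j·C(3,7-j)·(-2)^(7-j) for j from 4 to 5.
= (-640) + 384 = -256.

-256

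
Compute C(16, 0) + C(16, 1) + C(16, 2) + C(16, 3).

697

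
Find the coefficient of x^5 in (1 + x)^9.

The general term is C(9,j)·(1)^j·(x)^(9-j); the x^5 term has j = 4.
C(9,4) = 126.
Coefficient = C(9,4) = 126.

126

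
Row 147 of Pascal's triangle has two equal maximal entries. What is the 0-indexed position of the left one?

For odd n = 147, C(147,r) peaks at r = (n−1)/2 and (n+1)/2; the smaller is 73.

73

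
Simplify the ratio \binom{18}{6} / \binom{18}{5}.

C(n,k+1)/C(n,k) = (n−k)/(k+1) = (18−5)/(5+1) = 13/6.

13/6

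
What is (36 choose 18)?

9075135300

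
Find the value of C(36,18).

9075135300

C(36,18) = (36·35·34·33·32·31·30·29·28·27·26·25·24·23·22·21·20·19) / 18! = 58102407620643984998400000 / 6402373705728000 = 9075135300.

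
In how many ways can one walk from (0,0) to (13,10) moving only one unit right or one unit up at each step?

1144066

Each path is a sequence of 23 steps with 13 rights: C(23,13) = 1144066.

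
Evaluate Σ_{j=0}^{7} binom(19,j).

94184

1 + 19 + 171 + 969 + 3876 + 11628 + 27132 + 50388 = 94184.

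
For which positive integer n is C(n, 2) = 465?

31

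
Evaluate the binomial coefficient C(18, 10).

43758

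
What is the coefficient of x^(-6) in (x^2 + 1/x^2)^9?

General term: C(9,j)·(x^2)^j·(1/x^2)^(9-j), with x-exponent 2j − 2(9−j) = 4j − 18.
Set 4j − 18 = -6: j = 3.
C(9,3) = 84; 1^3 = 1; 1^6 = 1.
Coefficient = 84 · 1 · 1 = 84.

84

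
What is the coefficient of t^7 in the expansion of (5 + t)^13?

26812500

The general term is C(13,j)·(5)^j·(t)^(13-j); the t^7 term has j = 6.
C(13,6) = 1716.
Coefficient = C(13,6) · 5^6 = 1716 · 15625 = 26812500.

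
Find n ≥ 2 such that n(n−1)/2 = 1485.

n(n−1)/2 = 1485 ⇒ n(n−1) = 2970. Since 55·54 = 2970, n = 55.

55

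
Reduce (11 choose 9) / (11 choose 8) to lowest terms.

C(n,k+1)/C(n,k) = (n−k)/(k+1) = (11−8)/(8+1) = 3/9 = 1/3.

1/3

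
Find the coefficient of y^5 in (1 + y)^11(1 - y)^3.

-88

Coefficient of y^5 = Σ_{j} C(11,j)·1^j·C(3,5-j)·(-1)^(5-j) for j from 2 to 5.
= (-55) + 495 + (-990) + 462 = -88.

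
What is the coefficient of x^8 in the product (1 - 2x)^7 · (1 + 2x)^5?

Coefficient of x^8 = Σ_{j} C(7,j)·(-2)^j·C(5,8-j)·2^(8-j) for j from 3 to 7.
= (-8960) + 44800 + (-53760) + 17920 + (-1280) = -1280.

-1280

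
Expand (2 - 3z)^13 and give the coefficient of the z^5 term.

-80061696

The general term is C(13,j)·(2)^j·(-3z)^(13-j); the z^5 term has j = 8.
C(13,8) = 1287.
Coefficient = C(13,8) · 2^8 · (-3)^5 = 1287 · 256 · (-243) = -80061696.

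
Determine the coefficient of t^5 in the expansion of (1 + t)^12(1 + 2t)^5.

Coefficient of t^5 = Σ_{j} C(12,j)·1^j·C(5,5-j)·2^(5-j) for j from 0 to 5.
= 32 + 960 + 5280 + 8800 + 4950 + 792 = 20814.

20814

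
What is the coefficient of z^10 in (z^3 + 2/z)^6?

General term: C(6,j)·(z^3)^j·(2/z)^(6-j), with z-exponent 3j − 1(6−j) = 4j − 6.
Set 4j − 6 = 10: j = 4.
C(6,4) = 15; 1^4 = 1; 2^2 = 4.
Coefficient = 15 · 1 · 4 = 60.

60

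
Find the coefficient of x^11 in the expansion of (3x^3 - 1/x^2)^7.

General term: C(7,j)·(3x^3)^j·(-1/x^2)^(7-j), with x-exponent 3j − 2(7−j) = 5j − 14.
Set 5j − 14 = 11: j = 5.
C(7,5) = 21; 3^5 = 243; (-1)^2 = 1.
Coefficient = 21 · 243 · 1 = 5103.

5103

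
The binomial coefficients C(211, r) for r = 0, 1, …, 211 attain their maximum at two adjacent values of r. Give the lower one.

105

For odd n = 211, C(211,r) peaks at r = (n−1)/2 and (n+1)/2; the lower is 105.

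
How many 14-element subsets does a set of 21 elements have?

C(21,14) = C(21,7) by symmetry.
C(21,7) = (21·20·19·18·17·16·15) / 7! = 586051200 / 5040 = 116280.

116280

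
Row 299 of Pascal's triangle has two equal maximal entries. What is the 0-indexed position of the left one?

149

For odd n = 299, C(299,k) peaks at k = (n−1)/2 and (n+1)/2; the lesser is 149.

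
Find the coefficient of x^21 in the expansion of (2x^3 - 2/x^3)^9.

General term: C(9,j)·(2x^3)^j·(-2/x^3)^(9-j), with x-exponent 3j − 3(9−j) = 6j − 27.
Set 6j − 27 = 21: j = 8.
C(9,8) = 9; 2^8 = 256; (-2)^1 = -2.
Coefficient = 9 · 256 · (-2) = -4608.

-4608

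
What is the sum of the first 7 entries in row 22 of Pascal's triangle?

110056

1 + 22 + 231 + 1540 + 7315 + 26334 + 74613 = 110056.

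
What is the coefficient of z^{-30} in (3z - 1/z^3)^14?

-9828

General term: C(14,j)·(3z)^j·(-1/z^3)^(14-j), with z-exponent 1j − 3(14−j) = 4j − 42.
Set 4j − 42 = -30: j = 3.
C(14,3) = 364; 3^3 = 27; (-1)^11 = -1.
Coefficient = 364 · 27 · (-1) = -9828.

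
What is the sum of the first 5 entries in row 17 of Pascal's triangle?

3214

1 + 17 + 136 + 680 + 2380 = 3214.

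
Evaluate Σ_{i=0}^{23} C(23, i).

8388608

Setting x = 1 in (1+x)^23 gives Σ C(23,i) = 2^23 = 8388608.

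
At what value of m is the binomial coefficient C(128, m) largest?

C(128,m) is maximized at m = 128/2 = 64.

64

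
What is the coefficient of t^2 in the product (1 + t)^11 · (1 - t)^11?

-11

Coefficient of t^2 = Σ_{j} C(11,j)·1^j·C(11,2-j)·(-1)^(2-j) for j from 0 to 2.
= 55 + (-121) + 55 = -11.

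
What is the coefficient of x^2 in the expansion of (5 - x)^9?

The general term is C(9,j)·(5)^j·(-x)^(9-j); the x^2 term has j = 7.
C(9,7) = 36.
Coefficient = C(9,7) · 5^7 = 36 · 78125 = 2812500.

2812500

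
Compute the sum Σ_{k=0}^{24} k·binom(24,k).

201326592

Differentiating (1+x)^24 and setting x=1: Σ k·C(24,k) = 24·2^23 = 201326592.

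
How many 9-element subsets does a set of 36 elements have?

94143280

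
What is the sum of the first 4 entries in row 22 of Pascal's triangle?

1794

1 + 22 + 231 + 1540 = 1794.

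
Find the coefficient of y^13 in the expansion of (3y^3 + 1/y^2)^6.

General term: C(6,j)·(3y^3)^j·(1/y^2)^(6-j), with y-exponent 3j − 2(6−j) = 5j − 12.
Set 5j − 12 = 13: j = 5.
C(6,5) = 6; 3^5 = 243; 1^1 = 1.
Coefficient = 6 · 243 · 1 = 1458.

1458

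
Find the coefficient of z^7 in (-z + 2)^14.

-439296

The general term is C(14,j)·(-z)^j·(2)^(14-j); the z^7 term has j = 7.
C(14,7) = 3432.
Coefficient = C(14,7) · (-1)^7 · 2^7 = 3432 · (-1) · 128 = -439296.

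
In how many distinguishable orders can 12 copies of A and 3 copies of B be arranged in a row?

455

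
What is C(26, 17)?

3124550

C(26,17) = C(26,9) by symmetry.
C(26,9) = (26·25·24·23·22·21·20·19·18) / 9! = 1133836704000 / 362880 = 3124550.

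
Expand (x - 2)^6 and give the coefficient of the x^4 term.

The general term is C(6,j)·(x)^j·(-2)^(6-j); the x^4 term has j = 4.
C(6,4) = 15.
Coefficient = C(6,4) · (-2)^2 = 15 · 4 = 60.

60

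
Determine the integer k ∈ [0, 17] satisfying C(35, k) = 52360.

C(35,k) increases on 0 ≤ k ≤ 17. C(35,3) = 6545 and C(35,4) = 52360, so k = 4.

4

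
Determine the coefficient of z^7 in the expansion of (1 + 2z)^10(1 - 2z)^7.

Coefficient of z^7 = Σ_{j} C(10,j)·2^j·C(7,7-j)·(-2)^(7-j) for j from 0 to 7.
= (-128) + 8960 + (-120960) + 537600 + (-940800) + 677376 + (-188160) + 15360 = -10752.

-10752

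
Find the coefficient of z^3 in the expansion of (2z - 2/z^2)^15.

General term: C(15,j)·(2z)^j·(-2/z^2)^(15-j), with z-exponent 1j − 2(15−j) = 3j − 30.
Set 3j − 30 = 3: j = 11.
C(15,11) = 1365; 2^11 = 2048; (-2)^4 = 16.
Coefficient = 1365 · 2048 · 16 = 44728320.

44728320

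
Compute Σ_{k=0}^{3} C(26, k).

2952

1 + 26 + 325 + 2600 = 2952.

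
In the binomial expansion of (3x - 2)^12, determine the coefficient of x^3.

The general term is C(12,j)·(3x)^j·(-2)^(12-j); the x^3 term has j = 3.
C(12,3) = 220.
Coefficient = C(12,3) · 3^3 · (-2)^9 = 220 · 27 · (-512) = -3041280.

-3041280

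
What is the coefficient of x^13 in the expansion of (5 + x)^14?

The general term is C(14,j)·(5)^j·(x)^(14-j); the x^13 term has j = 1.
C(14,1) = 14.
Coefficient = C(14,1) · 5^1 = 14 · 5 = 70.

70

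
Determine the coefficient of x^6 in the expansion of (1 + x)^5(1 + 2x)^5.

1970

Coefficient of x^6 = Σ_{j} C(5,j)·1^j·C(5,6-j)·2^(6-j) for j from 1 to 5.
= 160 + 800 + 800 + 200 + 10 = 1970.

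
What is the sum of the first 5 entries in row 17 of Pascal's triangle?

3214

1 + 17 + 136 + 680 + 2380 = 3214.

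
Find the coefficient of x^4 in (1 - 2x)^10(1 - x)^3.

6800

Coefficient of x^4 = Σ_{j} C(10,j)·(-2)^j·C(3,4-j)·(-1)^(4-j) for j from 1 to 4.
= 20 + 540 + 2880 + 3360 = 6800.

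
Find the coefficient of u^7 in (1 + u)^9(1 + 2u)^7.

122468

Coefficient of u^7 = Σ_{j} C(9,j)·1^j·C(7,7-j)·2^(7-j) for j from 0 to 7.
= 128 + 4032 + 24192 + 47040 + 35280 + 10584 + 1176 + 36 = 122468.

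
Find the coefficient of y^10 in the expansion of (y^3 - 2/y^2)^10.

General term: C(10,j)·(y^3)^j·(-2/y^2)^(10-j), with y-exponent 3j − 2(10−j) = 5j − 20.
Set 5j − 20 = 10: j = 6.
C(10,6) = 210; 1^6 = 1; (-2)^4 = 16.
Coefficient = 210 · 1 · 16 = 3360.

3360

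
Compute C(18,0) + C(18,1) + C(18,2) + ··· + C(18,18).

262144

The entries of row 18 sum to 2^18 = 262144.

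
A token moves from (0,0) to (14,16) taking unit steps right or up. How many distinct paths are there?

145422675

Each path is a sequence of 30 steps with 14 rights: C(30,14) = 145422675.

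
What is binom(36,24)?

C(36,24) = C(36,12) by symmetry.
C(36,12) = (36·35·34·33·32·31·30·29·28·27·26·25) / 12! = 599555620984320000 / 479001600 = 1251677700.

1251677700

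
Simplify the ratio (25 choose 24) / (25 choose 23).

1/12

C(n,k+1)/C(n,k) = (n−k)/(k+1) = (25−23)/(23+1) = 2/24 = 1/12.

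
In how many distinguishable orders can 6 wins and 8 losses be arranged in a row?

3003

Choose positions for the wins: C(14,6) = 3003.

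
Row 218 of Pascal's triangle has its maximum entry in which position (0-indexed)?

C(218,i) is maximized at i = 218/2 = 109.

109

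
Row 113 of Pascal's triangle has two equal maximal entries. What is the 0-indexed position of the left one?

56

For odd n = 113, C(113,m) peaks at m = (n−1)/2 and (n+1)/2; the lower is 56.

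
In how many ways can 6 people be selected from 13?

1716

This is C(13,6) = 1716.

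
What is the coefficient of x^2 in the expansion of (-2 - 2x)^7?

The general term is C(7,j)·(-2)^j·(-2x)^(7-j); the x^2 term has j = 5.
C(7,5) = 21.
Coefficient = C(7,5) · (-2)^5 · (-2)^2 = 21 · (-32) · 4 = -2688.

-2688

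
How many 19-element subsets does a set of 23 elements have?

8855

C(23,19) = C(23,4) by symmetry.
C(23,4) = (23·22·21·20) / 4! = 212520 / 24 = 8855.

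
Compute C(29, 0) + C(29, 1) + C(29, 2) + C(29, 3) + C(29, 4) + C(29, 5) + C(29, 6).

621616

1 + 29 + 406 + 3654 + 23751 + 118755 + 475020 = 621616.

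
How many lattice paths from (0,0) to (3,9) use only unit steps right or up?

220

Each path is a sequence of 12 steps with 3 rights: C(12,3) = 220.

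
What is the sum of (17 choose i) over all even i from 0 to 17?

Half of (1+1)^17 + (1−1)^17 gives the even-index sum: 2^16 = 65536.

65536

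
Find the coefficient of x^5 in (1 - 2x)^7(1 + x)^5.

Coefficient of x^5 = Σ_{j} C(7,j)·(-2)^j·C(5,5-j)·1^(5-j) for j from 0 to 5.
= 1 + (-70) + 840 + (-2800) + 2800 + (-672) = 99.

99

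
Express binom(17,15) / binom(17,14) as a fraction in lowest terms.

1/5

C(n,k+1)/C(n,k) = (n−k)/(k+1) = (17−14)/(14+1) = 3/15 = 1/5.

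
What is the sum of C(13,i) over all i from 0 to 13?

8192

The entries of row 13 sum to 2^13 = 8192.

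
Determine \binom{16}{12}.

1820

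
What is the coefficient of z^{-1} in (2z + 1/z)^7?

280

General term: C(7,j)·(2z)^j·(1/z)^(7-j), with z-exponent 1j − 1(7−j) = 2j − 7.
Set 2j − 7 = -1: j = 3.
C(7,3) = 35; 2^3 = 8; 1^4 = 1.
Coefficient = 35 · 8 · 1 = 280.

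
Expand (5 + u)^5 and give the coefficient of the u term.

3125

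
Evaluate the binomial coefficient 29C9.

10015005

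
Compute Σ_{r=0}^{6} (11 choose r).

1 + 11 + 55 + 165 + 330 + 462 + 462 = 1486.

1486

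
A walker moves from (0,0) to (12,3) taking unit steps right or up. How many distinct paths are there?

Each path is a sequence of 15 steps with 12 rights: C(15,12) = 455.

455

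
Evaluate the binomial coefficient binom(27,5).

C(27,5) = (27·26·25·24·23) / 5! = 9687600 / 120 = 80730.

80730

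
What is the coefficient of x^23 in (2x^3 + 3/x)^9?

6912

General term: C(9,j)·(2x^3)^j·(3/x)^(9-j), with x-exponent 3j − 1(9−j) = 4j − 9.
Set 4j − 9 = 23: j = 8.
C(9,8) = 9; 2^8 = 256; 3^1 = 3.
Coefficient = 9 · 256 · 3 = 6912.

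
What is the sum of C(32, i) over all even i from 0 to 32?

2147483648

Even-i terms of row 32 sum to 2^31 = 2147483648.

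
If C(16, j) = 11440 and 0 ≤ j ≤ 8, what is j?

C(16,j) increases on 0 ≤ j ≤ 8. C(16,6) = 8008 and C(16,7) = 11440, so j = 7.

7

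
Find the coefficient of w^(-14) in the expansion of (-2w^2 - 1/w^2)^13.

-2288

General term: C(13,j)·(-2w^2)^j·(-1/w^2)^(13-j), with w-exponent 2j − 2(13−j) = 4j − 26.
Set 4j − 26 = -14: j = 3.
C(13,3) = 286; (-2)^3 = -8; (-1)^10 = 1.
Coefficient = 286 · (-8) · 1 = -2288.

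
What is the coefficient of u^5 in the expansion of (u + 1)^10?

252

The general term is C(10,j)·(u)^j·(1)^(10-j); the u^5 term has j = 5.
C(10,5) = 252.
Coefficient = C(10,5) = 252.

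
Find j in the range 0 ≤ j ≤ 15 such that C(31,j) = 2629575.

C(31,j) increases on 0 ≤ j ≤ 15. C(31,6) = 736281 and C(31,7) = 2629575, so j = 7.

7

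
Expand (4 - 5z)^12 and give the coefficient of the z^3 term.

The general term is C(12,j)·(4)^j·(-5z)^(12-j); the z^3 term has j = 9.
C(12,9) = 220.
Coefficient = C(12,9) · 4^9 · (-5)^3 = 220 · 262144 · (-125) = -7208960000.

-7208960000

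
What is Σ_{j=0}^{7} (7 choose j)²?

Σ C(7,j)² is the coefficient of x^7 in (1+x)^7(1+x)^7 = (1+x)^14, i.e. C(14,7) = 3432.

3432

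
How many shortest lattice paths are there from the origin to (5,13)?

8568

Each path is a sequence of 18 steps with 5 rights: C(18,5) = 8568.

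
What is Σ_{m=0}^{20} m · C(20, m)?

Since m·C(20,m) = 20·C(19,m−1), the sum is 20·2^19 = 20·524288 = 10485760.

10485760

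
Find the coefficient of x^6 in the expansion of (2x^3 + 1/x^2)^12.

General term: C(12,j)·(2x^3)^j·(1/x^2)^(12-j), with x-exponent 3j − 2(12−j) = 5j − 24.
Set 5j − 24 = 6: j = 6.
C(12,6) = 924; 2^6 = 64; 1^6 = 1.
Coefficient = 924 · 64 · 1 = 59136.

59136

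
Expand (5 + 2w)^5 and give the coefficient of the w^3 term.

The general term is C(5,j)·(5)^j·(2w)^(5-j); the w^3 term has j = 2.
C(5,2) = 10.
Coefficient = C(5,2) · 5^2 · 2^3 = 10 · 25 · 8 = 2000.

2000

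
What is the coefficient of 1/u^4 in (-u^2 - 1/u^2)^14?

3003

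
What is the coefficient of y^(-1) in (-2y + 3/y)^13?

General term: C(13,j)·(-2y)^j·(3/y)^(13-j), with y-exponent 1j − 1(13−j) = 2j − 13.
Set 2j − 13 = -1: j = 6.
C(13,6) = 1716; (-2)^6 = 64; 3^7 = 2187.
Coefficient = 1716 · 64 · 2187 = 240185088.

240185088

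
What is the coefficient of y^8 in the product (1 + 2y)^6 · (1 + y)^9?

Coefficient of y^8 = Σ_{j} C(6,j)·2^j·C(9,8-j)·1^(8-j) for j from 0 to 6.
= 9 + 432 + 5040 + 20160 + 30240 + 16128 + 2304 = 74313.

74313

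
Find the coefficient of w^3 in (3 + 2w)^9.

489888

The general term is C(9,j)·(3)^j·(2w)^(9-j); the w^3 term has j = 6.
C(9,6) = 84.
Coefficient = C(9,6) · 3^6 · 2^3 = 84 · 729 · 8 = 489888.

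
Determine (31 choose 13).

C(31,13) = (31·30·29·28·27·26·25·24·23·22·21·20·19) / 13! = 1284342188088960000 / 6227020800 = 206253075.

206253075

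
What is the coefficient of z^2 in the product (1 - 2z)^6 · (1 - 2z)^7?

312

Coefficient of z^2 = Σ_{j} C(6,j)·(-2)^j·C(7,2-j)·(-2)^(2-j) for j from 0 to 2.
= 84 + 168 + 60 = 312.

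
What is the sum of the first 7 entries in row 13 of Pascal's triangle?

1 + 13 + 78 + 286 + 715 + 1287 + 1716 = 4096.

4096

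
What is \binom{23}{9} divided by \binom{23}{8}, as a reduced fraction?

5/3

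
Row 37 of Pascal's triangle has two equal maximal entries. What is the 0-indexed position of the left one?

18

For odd n = 37, C(37,r) peaks at r = (n−1)/2 and (n+1)/2; the lesser is 18.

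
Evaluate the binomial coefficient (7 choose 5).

21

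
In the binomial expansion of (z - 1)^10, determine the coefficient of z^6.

210

The general term is C(10,j)·(z)^j·(-1)^(10-j); the z^6 term has j = 6.
C(10,6) = 210.
Coefficient = C(10,6) = 210.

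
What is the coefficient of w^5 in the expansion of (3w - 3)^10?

The general term is C(10,j)·(3w)^j·(-3)^(10-j); the w^5 term has j = 5.
C(10,5) = 252.
Coefficient = C(10,5) · 3^5 · (-3)^5 = 252 · 243 · (-243) = -14880348.

-14880348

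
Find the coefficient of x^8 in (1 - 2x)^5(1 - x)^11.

90585

Coefficient of x^8 = Σ_{j} C(5,j)·(-2)^j·C(11,8-j)·(-1)^(8-j) for j from 0 to 5.
= 165 + 3300 + 18480 + 36960 + 26400 + 5280 = 90585.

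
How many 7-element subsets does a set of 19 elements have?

C(19,7) = (19·18·17·16·15·14·13) / 7! = 253955520 / 5040 = 50388.

50388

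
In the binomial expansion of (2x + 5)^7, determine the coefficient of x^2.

The general term is C(7,j)·(2x)^j·(5)^(7-j); the x^2 term has j = 2.
C(7,2) = 21.
Coefficient = C(7,2) · 2^2 · 5^5 = 21 · 4 · 3125 = 262500.

262500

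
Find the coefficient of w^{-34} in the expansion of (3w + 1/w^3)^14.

819

General term: C(14,j)·(3w)^j·(1/w^3)^(14-j), with w-exponent 1j − 3(14−j) = 4j − 42.
Set 4j − 42 = -34: j = 2.
C(14,2) = 91; 3^2 = 9; 1^12 = 1.
Coefficient = 91 · 9 · 1 = 819.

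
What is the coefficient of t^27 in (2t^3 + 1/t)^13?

292864

General term: C(13,j)·(2t^3)^j·(1/t)^(13-j), with t-exponent 3j − 1(13−j) = 4j − 13.
Set 4j − 13 = 27: j = 10.
C(13,10) = 286; 2^10 = 1024; 1^3 = 1.
Coefficient = 286 · 1024 · 1 = 292864.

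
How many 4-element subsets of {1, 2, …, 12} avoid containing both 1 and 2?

450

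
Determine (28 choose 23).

C(28,23) = C(28,5) by symmetry.
C(28,5) = (28·27·26·25·24) / 5! = 11793600 / 120 = 98280.

98280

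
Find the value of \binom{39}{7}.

15380937

C(39,7) = (39·38·37·36·35·34·33) / 7! = 77519922480 / 5040 = 15380937.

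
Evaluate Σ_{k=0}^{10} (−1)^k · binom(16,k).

The partial alternating sum Σ_{k=0}^{10} (−1)^k C(16,k) = (−1)^10 C(15,10) = 3003.

3003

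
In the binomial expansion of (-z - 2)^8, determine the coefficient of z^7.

16

The general term is C(8,j)·(-z)^j·(-2)^(8-j); the z^7 term has j = 7.
C(8,7) = 8.
Coefficient = C(8,7) · (-1)^7 · (-2)^1 = 8 · (-1) · (-2) = 16.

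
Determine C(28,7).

C(28,7) = (28·27·26·25·24·23·22) / 7! = 5967561600 / 5040 = 1184040.

1184040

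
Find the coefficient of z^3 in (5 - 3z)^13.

-75410156250

The general term is C(13,j)·(5)^j·(-3z)^(13-j); the z^3 term has j = 10.
C(13,10) = 286.
Coefficient = C(13,10) · 5^10 · (-3)^3 = 286 · 9765625 · (-27) = -75410156250.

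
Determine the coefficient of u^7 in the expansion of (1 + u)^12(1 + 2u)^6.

Coefficient of u^7 = Σ_{j} C(12,j)·1^j·C(6,7-j)·2^(7-j) for j from 1 to 7.
= 768 + 12672 + 52800 + 79200 + 47520 + 11088 + 792 = 204840.

204840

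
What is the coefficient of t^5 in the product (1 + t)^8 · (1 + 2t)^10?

Coefficient of t^5 = Σ_{j} C(8,j)·1^j·C(10,5-j)·2^(5-j) for j from 0 to 5.
= 8064 + 26880 + 26880 + 10080 + 1400 + 56 = 73360.

73360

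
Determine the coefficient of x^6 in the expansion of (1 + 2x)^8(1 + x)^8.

81340

Coefficient of x^6 = Σ_{j} C(8,j)·2^j·C(8,6-j)·1^(6-j) for j from 0 to 6.
= 28 + 896 + 7840 + 25088 + 31360 + 14336 + 1792 = 81340.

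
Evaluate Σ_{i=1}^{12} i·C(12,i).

24576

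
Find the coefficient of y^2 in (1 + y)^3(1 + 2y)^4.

51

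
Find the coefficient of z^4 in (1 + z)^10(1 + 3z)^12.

Coefficient of z^4 = Σ_{j} C(10,j)·1^j·C(12,4-j)·3^(4-j) for j from 0 to 4.
= 40095 + 59400 + 26730 + 4320 + 210 = 130755.

130755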